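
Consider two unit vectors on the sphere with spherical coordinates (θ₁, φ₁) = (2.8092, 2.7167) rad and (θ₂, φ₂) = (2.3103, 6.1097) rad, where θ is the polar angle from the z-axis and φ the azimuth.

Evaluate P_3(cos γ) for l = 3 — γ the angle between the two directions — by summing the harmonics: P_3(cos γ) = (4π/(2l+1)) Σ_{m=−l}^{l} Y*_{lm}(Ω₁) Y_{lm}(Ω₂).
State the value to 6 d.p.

Expand P_3 via completeness: Σ_{m} conj(Y_{3,m}) at Ω₁ times Y_{3,m} at Ω₂ —
  m=-3: Y*=-0.00423 + 0.01386j  Y=0.14597 + 0.08367j  product -0.00178 + 0.00167j
  m=-2: Y*=-0.06790 + 0.07726j  Y=-0.35353 - 0.12784j  product 0.03388 - 0.01863j
  m=-1: Y*=-0.33316 + 0.15074j  Y=0.29888 + 0.05238j  product -0.10747 + 0.02760j
  m=+0: Y*=-0.51770 + 0.00000j  Y=0.18338 + 0.00000j  product -0.09493 + 0.00000j
  m=+1: Y*=0.33316 + 0.15074j  Y=-0.29888 + 0.05238j  product -0.10747 - 0.02760j
  m=+2: Y*=-0.06790 - 0.07726j  Y=-0.35353 + 0.12784j  product 0.03388 + 0.01863j
  m=+3: Y*=0.00423 + 0.01386j  Y=-0.14597 + 0.08367j  product -0.00178 - 0.00167j
Total Σ_m = -0.24567 + 0.00000j. Multiply by 1.795196: -0.44102 + 0.00000j. P_3(cos γ) = -0.441023

-0.441023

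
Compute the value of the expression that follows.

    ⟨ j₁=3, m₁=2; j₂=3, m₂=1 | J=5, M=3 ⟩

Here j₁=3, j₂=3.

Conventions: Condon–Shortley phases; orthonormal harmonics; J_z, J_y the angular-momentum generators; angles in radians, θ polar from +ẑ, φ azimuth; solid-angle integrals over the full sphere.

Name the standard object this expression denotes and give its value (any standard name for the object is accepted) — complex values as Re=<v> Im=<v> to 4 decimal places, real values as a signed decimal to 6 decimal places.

This is a Clebsch–Gordan (vector-coupling) coefficient.
triangle: 1!·5!·5!/12! = 14400/479001600
(j±m)!: 5!·1!·4!·2!·8!·2! = 464486400
prefactor² = (2J+1)·Δ·N² = 153600
  k=0: +1/(0!·1!·1!·4!·4!·1!) = 1/576
  k=1: −1/(1!·0!·0!·3!·5!·2!) = -1/1440
Σ = 1/960  ⇒  CG² = 153600·(1/960)² = 1/6
CG = +√(1/6) = +0.408248

Clebsch–Gordan coefficient, +√(1/6) ≈ +0.408248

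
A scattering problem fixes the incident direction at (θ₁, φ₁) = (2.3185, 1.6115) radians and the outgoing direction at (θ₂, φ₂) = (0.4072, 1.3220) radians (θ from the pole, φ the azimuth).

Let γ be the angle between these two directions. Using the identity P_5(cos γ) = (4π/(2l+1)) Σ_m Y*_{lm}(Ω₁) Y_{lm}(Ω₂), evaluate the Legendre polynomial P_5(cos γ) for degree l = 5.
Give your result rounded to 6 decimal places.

-0.325328

Addition theorem: P_5(cos γ) = (4π/11) Σ_m Y*_{lm}(Ω₁) Y_{lm}(Ω₂), m = −5…5:
  m=-5: (-0.019884+0.096350i) × (+0.004283-0.001452i) = +0.000055+0.000442i  (running Σ = +0.000055+0.000442i)
  m=-4: (-0.284678-0.046764i) × (+0.018048+0.027812i) = -0.003837-0.008762i  (running Σ = -0.003783-0.008320i)
  m=-3: (+0.052514-0.427911i) × (-0.096131+0.103940i) = +0.039429+0.046594i  (running Σ = +0.035646+0.038274i)
  m=-2: (+0.238999+0.019499i) × (-0.328048-0.178189i) = -0.074928-0.048984i  (running Σ = -0.039282-0.010710i)
  m=-1: (+0.009402-0.230858i) × (+0.128836-0.507109i) = -0.115859-0.034511i  (running Σ = -0.155141-0.045221i)
  m=0: (+0.309897-0.000000i) × (+0.082303+0.000000i) = +0.025505+0.000000i  (running Σ = -0.129636-0.045221i)
  m=1: (-0.009402-0.230858i) × (-0.128836-0.507109i) = -0.115859+0.034511i  (running Σ = -0.245495-0.010710i)
  m=2: (+0.238999-0.019499i) × (-0.328048+0.178189i) = -0.074928+0.048984i  (running Σ = -0.320423+0.038274i)
  m=3: (-0.052514-0.427911i) × (+0.096131+0.103940i) = +0.039429-0.046594i  (running Σ = -0.280994-0.008320i)
  m=4: (-0.284678+0.046764i) × (+0.018048-0.027812i) = -0.003837+0.008762i  (running Σ = -0.284831+0.000442i)
  m=5: (+0.019884+0.096350i) × (-0.004283-0.001452i) = +0.000055-0.000442i  (running Σ = -0.284777-0.000000i)
Total Σ_m = -0.284777-0.000000i. Multiply by 1.142397: -0.325328-0.000000i. P_5(cos γ) = -0.325328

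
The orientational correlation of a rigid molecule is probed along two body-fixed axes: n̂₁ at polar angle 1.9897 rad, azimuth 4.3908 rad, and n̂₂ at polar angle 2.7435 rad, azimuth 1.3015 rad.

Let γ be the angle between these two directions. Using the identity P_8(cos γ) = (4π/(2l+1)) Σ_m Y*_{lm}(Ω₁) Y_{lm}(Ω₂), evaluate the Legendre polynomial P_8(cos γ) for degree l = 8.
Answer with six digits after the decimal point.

Expand P_8 via completeness: Σ_{m} conj(Y_{8,m}) at Ω₁ times Y_{8,m} at Ω₂ —
  term(m=-8) = +0.000060-0.000027i   from Y*(Ω₁)=-0.210642-0.134682i, Y(Ω₂)=-0.000145+0.000219i
  term(m=-7) = -0.001040+0.000399i   from Y*(Ω₁)=-0.346155+0.280109i, Y(Ω₂)=+0.002378+0.000773i
  term(m=-6) = +0.004627-0.001501i   from Y*(Ω₁)=+0.113823+0.303559i, Y(Ω₂)=+0.000675-0.014991i
  term(m=-5) = +0.006738-0.001803i   from Y*(Ω₁)=-0.108978+0.004050i, Y(Ω₂)=-0.062354+0.014226i
  term(m=-4) = -0.069267+0.014704i   from Y*(Ω₁)=-0.100658+0.344284i, Y(Ω₂)=+0.093535+0.173845i
  term(m=-3) = +0.026643-0.004214i   from Y*(Ω₁)=+0.052133+0.036129i, Y(Ω₂)=+0.307397-0.293872i
  term(m=-2) = +0.178418-0.018728i   from Y*(Ω₁)=-0.256979+0.192605i, Y(Ω₂)=-0.479535-0.286531i
  term(m=-1) = -0.028825+0.001509i   from Y*(Ω₁)=+0.041075+0.123291i, Y(Ω₂)=-0.059095+0.214110i
  term(m=+0) = +0.129181+0.000000i   from Y*(Ω₁)=-0.303016-0.000000i, Y(Ω₂)=-0.426316+0.000000i
  term(m=+1) = -0.028825-0.001509i   from Y*(Ω₁)=-0.041075+0.123291i, Y(Ω₂)=+0.059095+0.214110i
  term(m=+2) = +0.178418+0.018728i   from Y*(Ω₁)=-0.256979-0.192605i, Y(Ω₂)=-0.479535+0.286531i
  term(m=+3) = +0.026643+0.004214i   from Y*(Ω₁)=-0.052133+0.036129i, Y(Ω₂)=-0.307397-0.293872i
  term(m=+4) = -0.069267-0.014704i   from Y*(Ω₁)=-0.100658-0.344284i, Y(Ω₂)=+0.093535-0.173845i
  term(m=+5) = +0.006738+0.001803i   from Y*(Ω₁)=+0.108978+0.004050i, Y(Ω₂)=+0.062354+0.014226i
  term(m=+6) = +0.004627+0.001501i   from Y*(Ω₁)=+0.113823-0.303559i, Y(Ω₂)=+0.000675+0.014991i
  term(m=+7) = -0.001040-0.000399i   from Y*(Ω₁)=+0.346155+0.280109i, Y(Ω₂)=-0.002378+0.000773i
  term(m=+8) = +0.000060+0.000027i   from Y*(Ω₁)=-0.210642+0.134682i, Y(Ω₂)=-0.000145-0.000219i
Σ over m = +0.363888-0.000000i; ×(4π/17) → +0.268985-0.000000i. Real part: 0.268985

0.268985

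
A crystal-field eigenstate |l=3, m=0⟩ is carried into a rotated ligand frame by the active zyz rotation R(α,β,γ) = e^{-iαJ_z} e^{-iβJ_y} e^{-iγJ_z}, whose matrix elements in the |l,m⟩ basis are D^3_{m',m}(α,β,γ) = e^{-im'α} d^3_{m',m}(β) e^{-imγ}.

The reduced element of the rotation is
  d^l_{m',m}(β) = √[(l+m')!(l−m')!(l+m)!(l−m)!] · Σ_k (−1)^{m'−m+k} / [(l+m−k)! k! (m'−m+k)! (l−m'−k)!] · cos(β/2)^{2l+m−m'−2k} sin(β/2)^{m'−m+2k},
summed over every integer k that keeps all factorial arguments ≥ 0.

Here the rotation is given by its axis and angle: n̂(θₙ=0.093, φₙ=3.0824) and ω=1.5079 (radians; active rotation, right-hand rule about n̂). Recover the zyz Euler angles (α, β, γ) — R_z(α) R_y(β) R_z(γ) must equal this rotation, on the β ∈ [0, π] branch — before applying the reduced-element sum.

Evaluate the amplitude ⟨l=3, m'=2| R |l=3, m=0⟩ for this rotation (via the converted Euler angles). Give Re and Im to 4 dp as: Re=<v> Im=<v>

Axis–angle → zyz. n̂ = (sinθₙcosφₙ, sinθₙsinφₙ, cosθₙ) = (-0.092703, +0.005494, +0.995679), ω = 1.5079.
R = I cosω + sinω [n̂]ₓ + (1−cosω) n̂n̂ᵀ gives
  R = [+0.070909, -0.994187, -0.081018; +0.993233, +0.062883, +0.097646; -0.091984, -0.087394, +0.991918]
β = atan2(√(R₁₃²+R₂₃²), R₃₃) = 0.127224; α = atan2(R₂₃, R₁₃) mod 2π = 2.263393; γ = atan2(R₃₂, −R₃₁) mod 2π = 5.523371
D^3_{2,0}(2.2634,0.1272,5.5234) = e^{-i·2·2.2634}·d^3_{2,0}(0.1272)·e^{-i·0·5.5234}. Compute d first:
Half-angle: c=0.997977, s=0.063569. N=√(120·1·6·6)=65.726707
k: max(0,(0)−(2))=0 … min(3+(0),3−(2))=1
  k=0: (−1)^2·65.7267/(12)·0.9980^4·0.0636^2 = +0.021955
  k=1: (−1)^3·65.7267/(12)·0.9980^2·0.0636^4 = -0.000089
d^3_{2,0}(0.1272) = +0.021955 -0.000089 = +0.021866
Phases: e^{-i·(2)·2.2634}=-0.184539+0.982825i, e^{-i·(0)·5.5234}=+1.000000+0.000000i ⇒ D=-0.004035+0.021490i

Re=-0.0040 Im=0.0215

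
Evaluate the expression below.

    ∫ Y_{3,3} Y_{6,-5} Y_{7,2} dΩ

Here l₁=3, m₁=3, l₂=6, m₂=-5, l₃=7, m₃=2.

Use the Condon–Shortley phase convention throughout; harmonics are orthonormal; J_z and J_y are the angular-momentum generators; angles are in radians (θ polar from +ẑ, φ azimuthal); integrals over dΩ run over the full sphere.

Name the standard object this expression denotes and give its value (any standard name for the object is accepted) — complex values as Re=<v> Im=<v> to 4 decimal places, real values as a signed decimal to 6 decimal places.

This is a Gaunt coefficient — the integral of a triple product of spherical harmonics over the sphere.
m-sum 0 ✓  L=16 even ✓  3≤7≤9 ✓
Π(2lᵢ+1) = 7×13×15 = 1365
triangle coeff Δ(3,6,7) = 1/2042040
Σ_t [0,2]: t=0:+1/207360 t=1:−1/57600 t=2:+1/207360 = -1/129600
(3j)²=168/12155 [(3 6 7; 0 0 0)], sign=+1
Σ_t [0,0]: t=0:+1/17418240 = 1/17418240
(3j)²=25/12376 [(3 6 7; 3 -5 2)], sign=-1
⇒ 4πI² = 1575/41327
I = (-1)√(1575/41327/(4π)) = -0.05507042

Gaunt coefficient, -0.055070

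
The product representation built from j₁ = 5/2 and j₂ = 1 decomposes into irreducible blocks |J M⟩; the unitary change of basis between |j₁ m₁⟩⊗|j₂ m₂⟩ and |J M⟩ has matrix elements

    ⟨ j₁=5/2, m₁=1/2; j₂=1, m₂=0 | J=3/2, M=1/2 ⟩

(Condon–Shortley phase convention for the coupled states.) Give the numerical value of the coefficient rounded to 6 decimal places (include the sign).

−√(2/5) = -0.632456

j₁+j₂−J=2  J+j₁−j₂=3  J−j₁+j₂=0  j₁+j₂+J+1=6
(j₁±m₁, j₂±m₂, J±M) = (3,2,1,1,2,1)
P² = 8/5
sum k=1..1:
  [1] −1/2 = -1/2
S = -1/2
C² = P²·S² = 2/5 ; C = -0.632456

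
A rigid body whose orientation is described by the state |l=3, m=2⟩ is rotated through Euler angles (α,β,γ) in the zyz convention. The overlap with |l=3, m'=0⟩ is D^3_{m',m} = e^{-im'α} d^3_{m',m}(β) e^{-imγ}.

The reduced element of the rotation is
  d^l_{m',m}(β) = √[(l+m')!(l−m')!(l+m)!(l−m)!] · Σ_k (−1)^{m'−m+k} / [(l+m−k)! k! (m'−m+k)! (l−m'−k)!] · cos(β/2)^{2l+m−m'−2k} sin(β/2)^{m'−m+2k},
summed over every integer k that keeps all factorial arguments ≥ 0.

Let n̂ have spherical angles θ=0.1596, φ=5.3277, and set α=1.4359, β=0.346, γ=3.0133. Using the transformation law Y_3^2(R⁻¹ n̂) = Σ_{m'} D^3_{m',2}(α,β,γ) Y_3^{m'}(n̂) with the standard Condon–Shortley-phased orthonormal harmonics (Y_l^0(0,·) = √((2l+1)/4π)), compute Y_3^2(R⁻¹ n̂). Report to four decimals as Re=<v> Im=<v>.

Re=0.1409 Im=0.1274

Need the full column D^3_{m',2} for m'=−3..3 at α=1.4359, β=0.3460, γ=3.0133.
cos(β/2)=0.985073, sin(β/2)=0.172138
d^3_{-3,2}: single k=5 term ⇒ +0.000365;  D = -0.000054-0.000361i
d^3_{-2,2}: k∈[4..5] ⇒ +0.004260 -0.000026 = +0.004234;  D = -0.004234+0.000056i
d^3_{-1,2}: k∈[3..4] ⇒ +0.030837 -0.000471 = +0.030366;  D = -0.003686+0.030141i
d^3_{0,2}: k∈[2..3] ⇒ +0.152823 -0.004667 = +0.148156;  D = +0.143306+0.037599i
d^3_{1,2}: k∈[1..2] ⇒ +0.504916 -0.030837 = +0.474079;  D = +0.180889-0.438213i
d^3_{2,2}: k∈[0..1] ⇒ +0.913713 -0.139508 = +0.774205;  D = -0.669403-0.388965i
d^3_{3,2}: single k=0 term ⇒ -0.391106;  D = +0.240187-0.308665i
Y_3^{m'}(θ=0.1596,φ=5.3277) and Σ D·Y over m':
  (-0.0001-0.0004i)·(-0.0016+0.0005i)  (-0.0042+0.0001i)·(-0.0085+0.0240i)  (-0.0037+0.0301i)·(+0.1148+0.1625i)  (+0.1433+0.0376i)·(+0.6903+0.0000i)  (+0.1809-0.4382i)·(-0.1148+0.1625i)  (-0.6694-0.3890i)·(-0.0085-0.0240i)  (+0.2402-0.3087i)·(+0.0016+0.0005i)
Y_3^2(R⁻¹ n̂) = +0.140941+0.127431i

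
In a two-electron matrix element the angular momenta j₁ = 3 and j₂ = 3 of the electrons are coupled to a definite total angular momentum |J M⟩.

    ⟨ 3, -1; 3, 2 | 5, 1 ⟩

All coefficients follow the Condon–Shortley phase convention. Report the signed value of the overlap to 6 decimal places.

j₁+j₂−J=1  J+j₁−j₂=5  J−j₁+j₂=5  j₁+j₂+J+1=12
(j₁±m₁, j₂±m₂, J±M) = (2,4,5,1,6,4)
P² = 230400/7
sum k=0..1:
  [0] +1/2880 = 1/2880
  [1] −1/288 = -1/288
S = -1/320
C² = P²·S² = 9/28 ; C = -0.566947

−√(9/28) ≈ -0.566947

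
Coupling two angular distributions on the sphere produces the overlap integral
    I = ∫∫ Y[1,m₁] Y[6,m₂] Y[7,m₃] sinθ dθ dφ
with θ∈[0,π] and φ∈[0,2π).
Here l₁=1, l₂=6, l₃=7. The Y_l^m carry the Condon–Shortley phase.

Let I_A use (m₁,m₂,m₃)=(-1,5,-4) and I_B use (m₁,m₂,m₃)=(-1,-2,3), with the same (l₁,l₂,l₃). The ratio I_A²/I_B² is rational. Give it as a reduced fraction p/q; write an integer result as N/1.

1/15

Shared (l₁,l₂,l₃)=(1,6,7): N and (l;000)² cancel in I_A²/I_B².
A: Δ = 0!·2!·12!/15! = 1/1365; Racah Σ t=0..0: t=0:+1/79833600 = 1/79833600; ⇒ 3j(1 6 7; -1 5 -4)² = 1/455, sgn -1
B: Δ = 0!·2!·12!/15! = 1/1365; Racah Σ t=0..0: t=0:+1/1935360 = 1/1935360; ⇒ 3j(1 6 7; -1 -2 3)² = 3/91, sgn +1
I_A²/I_B² = (1/455)/(3/91) = 1/15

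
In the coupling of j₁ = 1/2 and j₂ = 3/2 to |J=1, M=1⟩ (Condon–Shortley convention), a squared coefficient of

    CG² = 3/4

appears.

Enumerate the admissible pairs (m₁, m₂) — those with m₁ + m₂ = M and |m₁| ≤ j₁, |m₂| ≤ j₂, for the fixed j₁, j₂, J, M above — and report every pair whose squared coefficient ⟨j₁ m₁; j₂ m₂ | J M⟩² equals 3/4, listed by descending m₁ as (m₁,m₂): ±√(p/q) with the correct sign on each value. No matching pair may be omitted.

Admissible pairs with m₁+m₂ = M = 1: (-1/2,3/2), (1/2,1/2)
  (m₁,m₂)=(1/2,1/2): CG² = 1/4, CG = +√(1/4)
  (m₁,m₂)=(-1/2,3/2): CG² = 3/4, CG = −√(3/4)   ← matches the target
Pairs with CG² = 3/4: (-1/2,3/2): −√(3/4)

(-1/2,3/2): −√(3/4)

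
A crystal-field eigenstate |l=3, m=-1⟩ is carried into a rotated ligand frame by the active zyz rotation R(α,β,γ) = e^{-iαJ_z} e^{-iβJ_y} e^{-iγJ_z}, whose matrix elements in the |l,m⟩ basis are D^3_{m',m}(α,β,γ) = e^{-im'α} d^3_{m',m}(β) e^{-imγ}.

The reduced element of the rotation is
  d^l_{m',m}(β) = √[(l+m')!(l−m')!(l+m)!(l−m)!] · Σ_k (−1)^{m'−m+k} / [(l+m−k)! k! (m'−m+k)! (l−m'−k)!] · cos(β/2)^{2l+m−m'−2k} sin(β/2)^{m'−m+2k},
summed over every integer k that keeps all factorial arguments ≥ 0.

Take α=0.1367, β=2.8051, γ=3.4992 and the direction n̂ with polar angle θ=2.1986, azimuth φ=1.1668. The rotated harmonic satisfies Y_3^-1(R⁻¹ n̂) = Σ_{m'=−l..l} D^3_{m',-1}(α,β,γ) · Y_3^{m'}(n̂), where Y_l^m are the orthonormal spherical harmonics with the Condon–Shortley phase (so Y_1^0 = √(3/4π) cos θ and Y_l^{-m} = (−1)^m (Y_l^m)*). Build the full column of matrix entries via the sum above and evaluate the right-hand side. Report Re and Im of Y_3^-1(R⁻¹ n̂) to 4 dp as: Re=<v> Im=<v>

Need the full column D^3_{m',-1} for m'=−3..3 at α=0.1367, β=2.8051, γ=3.4992.
cos(β/2)=0.167454, sin(β/2)=0.985880
d^3_{-3,-1}: single k=2 term ⇒ +0.002960;  D = -0.002130-0.002056i
d^3_{-2,-1}: k∈[1..2] ⇒ +0.000410 -0.028457 = -0.028046;  D = +0.022646+0.016546i
d^3_{-1,-1}: k∈[0..2] ⇒ +0.000022 -0.006114 +0.158941 = +0.152849;  D = -0.134553-0.072515i
d^3_{0,-1}: k∈[0..2] ⇒ -0.000450 +0.046759 -0.540263 = -0.493954;  D = +0.462705+0.172901i
d^3_{1,-1}: k∈[0..2] ⇒ +0.004585 -0.211922 +0.918215 = +0.710878;  D = -0.693603-0.155764i
d^3_{2,-1}: k∈[0..1] ⇒ -0.028457 +0.493191 = +0.464734;  D = -0.463087-0.039088i
d^3_{3,-1}: single k=0 term ⇒ +0.102596;  D = -0.102455+0.005383i
Y_3^{m'}(θ=2.1986,φ=1.1668) and Σ D·Y over m':
  (-0.0021-0.0021i)·(-0.2071+0.0777i)  (+0.0226+0.0165i)·(+0.2717+0.2842i)  (-0.1346-0.0725i)·(+0.0745-0.1744i)  (+0.4627+0.1729i)·(+0.2795+0.0000i)  (-0.6936-0.1558i)·(-0.0745-0.1744i)  (-0.4631-0.0391i)·(+0.2717-0.2842i)  (-0.1025+0.0054i)·(+0.2071+0.0777i)
Y_3^-1(R⁻¹ n̂) = -0.025322+0.324282i

Re=-0.0253 Im=0.3243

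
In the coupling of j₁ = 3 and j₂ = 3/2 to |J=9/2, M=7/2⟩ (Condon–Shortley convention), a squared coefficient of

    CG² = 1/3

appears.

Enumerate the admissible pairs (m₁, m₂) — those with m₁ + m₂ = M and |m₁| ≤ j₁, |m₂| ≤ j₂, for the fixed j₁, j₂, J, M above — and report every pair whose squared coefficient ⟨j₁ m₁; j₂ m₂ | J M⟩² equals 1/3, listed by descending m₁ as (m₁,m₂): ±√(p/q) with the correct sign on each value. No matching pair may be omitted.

Admissible pairs with m₁+m₂ = M = 7/2: (2,3/2), (3,1/2)
  (m₁,m₂)=(3,1/2): CG² = 1/3, CG = +√(1/3)   ← matches the target
  (m₁,m₂)=(2,3/2): CG² = 2/3, CG = +√(2/3)
Pairs with CG² = 1/3: (3,1/2): +√(1/3)

(3,1/2): +√(1/3)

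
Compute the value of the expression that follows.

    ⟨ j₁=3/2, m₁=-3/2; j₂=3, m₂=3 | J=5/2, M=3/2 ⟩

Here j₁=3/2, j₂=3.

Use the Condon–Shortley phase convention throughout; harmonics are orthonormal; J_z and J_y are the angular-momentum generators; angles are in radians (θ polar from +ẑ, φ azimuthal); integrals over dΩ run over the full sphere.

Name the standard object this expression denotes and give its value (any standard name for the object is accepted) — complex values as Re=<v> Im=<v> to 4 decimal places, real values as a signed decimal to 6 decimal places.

Clebsch–Gordan coefficient, +√(9/28) ≈ +0.566947

This is a Clebsch–Gordan (vector-coupling) coefficient.
triangle: 2!·1!·4!/8! = 48/40320
(j±m)!: 0!·3!·6!·0!·4!·1! = 103680
prefactor² = (2J+1)·Δ·N² = 5184/7
  k=2: +1/(2!·0!·1!·4!·0!·0!) = 1/48
Σ = 1/48  ⇒  CG² = 5184/7·(1/48)² = 9/28
CG = +√(9/28) = +0.566947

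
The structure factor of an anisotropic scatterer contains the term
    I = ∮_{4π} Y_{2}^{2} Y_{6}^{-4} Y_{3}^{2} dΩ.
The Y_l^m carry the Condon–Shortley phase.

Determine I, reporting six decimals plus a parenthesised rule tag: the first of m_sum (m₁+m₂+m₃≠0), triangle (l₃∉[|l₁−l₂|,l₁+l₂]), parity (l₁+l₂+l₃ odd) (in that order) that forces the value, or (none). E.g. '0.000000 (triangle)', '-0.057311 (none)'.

0.000000 (triangle)

l₃=3 ∉ [4,8] — triangle fails ⇒ I = 0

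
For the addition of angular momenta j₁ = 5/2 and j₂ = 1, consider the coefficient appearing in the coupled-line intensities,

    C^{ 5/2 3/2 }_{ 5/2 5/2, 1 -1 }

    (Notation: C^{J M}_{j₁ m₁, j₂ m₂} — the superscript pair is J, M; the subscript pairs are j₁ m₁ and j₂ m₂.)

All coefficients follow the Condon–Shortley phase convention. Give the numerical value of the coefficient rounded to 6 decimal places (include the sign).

+√(2/7) ≈ +0.534522

j₁+j₂−J=1  J+j₁−j₂=4  J−j₁+j₂=1  j₁+j₂+J+1=7
(j₁±m₁, j₂±m₂, J±M) = (5,0,0,2,4,1)
P² = 1152/7
sum k=0..0:
  [0] +1/24 = 1/24
S = 1/24
C² = P²·S² = 2/7 ; C = +0.534522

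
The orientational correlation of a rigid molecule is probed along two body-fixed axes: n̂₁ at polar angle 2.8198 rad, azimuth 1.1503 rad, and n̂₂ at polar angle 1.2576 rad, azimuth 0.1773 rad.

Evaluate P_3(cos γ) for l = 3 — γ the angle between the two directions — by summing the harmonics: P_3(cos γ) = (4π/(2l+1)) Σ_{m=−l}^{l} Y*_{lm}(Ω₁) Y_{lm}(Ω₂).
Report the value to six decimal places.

0.179769

Addition theorem: P_3(cos γ) = (4π/7) Σ_m Y*_{lm}(Ω₁) Y_{lm}(Ω₂), m = −3…3:
  term(m=-3) = -0.00462 + 0.00105j   from Y*(Ω₁)=-0.01257 - 0.00402j, Y(Ω₂)=0.30962 - 0.18220j
  term(m=-2) = 0.01013 - 0.02571j   from Y*(Ω₁)=0.06466 - 0.07228j, Y(Ω₂)=0.26725 - 0.09895j
  term(m=-1) = -0.03252 - 0.04776j   from Y*(Ω₁)=0.14603 + 0.32656j, Y(Ω₂)=-0.15900 + 0.02849j
  term(m=+0) = 0.15418 + 0.00000j   from Y*(Ω₁)=-0.53099 + 0.00000j, Y(Ω₂)=-0.29036 + 0.00000j
  term(m=+1) = -0.03252 + 0.04776j   from Y*(Ω₁)=-0.14603 + 0.32656j, Y(Ω₂)=0.15900 + 0.02849j
  term(m=+2) = 0.01013 + 0.02571j   from Y*(Ω₁)=0.06466 + 0.07228j, Y(Ω₂)=0.26725 + 0.09895j
  term(m=+3) = -0.00462 - 0.00105j   from Y*(Ω₁)=0.01257 - 0.00402j, Y(Ω₂)=-0.30962 - 0.18220j
Σ over m = 0.10014 - 0.00000j; ×(4π/7) → 0.17977 - 0.00000j. Real part: 0.179769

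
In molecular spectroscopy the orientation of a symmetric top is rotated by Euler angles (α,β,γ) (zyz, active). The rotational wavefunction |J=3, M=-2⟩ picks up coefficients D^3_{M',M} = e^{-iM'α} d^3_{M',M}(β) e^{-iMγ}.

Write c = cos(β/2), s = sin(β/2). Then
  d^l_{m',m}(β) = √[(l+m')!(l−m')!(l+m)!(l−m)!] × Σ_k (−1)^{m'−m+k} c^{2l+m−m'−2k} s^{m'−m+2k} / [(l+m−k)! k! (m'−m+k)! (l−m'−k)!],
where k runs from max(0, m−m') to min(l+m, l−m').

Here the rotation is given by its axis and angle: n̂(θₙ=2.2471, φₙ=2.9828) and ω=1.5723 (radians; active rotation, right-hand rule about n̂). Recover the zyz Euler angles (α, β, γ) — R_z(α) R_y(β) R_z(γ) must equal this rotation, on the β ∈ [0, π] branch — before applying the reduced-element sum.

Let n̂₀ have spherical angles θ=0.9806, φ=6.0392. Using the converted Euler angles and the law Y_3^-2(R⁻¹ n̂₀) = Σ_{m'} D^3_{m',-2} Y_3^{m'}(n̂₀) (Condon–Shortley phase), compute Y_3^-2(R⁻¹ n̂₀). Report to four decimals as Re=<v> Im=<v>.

Re=0.3907 Im=0.0442

Axis–angle → zyz. n̂ = (sinθₙcosφₙ, sinθₙsinφₙ, cosθₙ) = (-0.770080, +0.123321, -0.625915), ω = 1.5723.
R = I cosω + sinω [n̂]ₓ + (1−cosω) n̂n̂ᵀ gives
  R = [+0.592411, +0.530804, +0.606050; -0.721024, +0.013727, +0.692774; +0.359408, -0.847384, +0.390854]
β = atan2(√(R₁₃²+R₂₃²), R₃₃) = 1.169237; α = atan2(R₂₃, R₁₃) mod 2π = 0.852070; γ = atan2(R₃₂, −R₃₁) mod 2π = 4.311248
Need the full column D^3_{m',-2} for m'=−3..3 at α=0.8521, β=1.1692, γ=4.3112.
cos(β/2)=0.833923, sin(β/2)=0.551881
d^3_{-3,-2}: single k=1 term ⇒ +0.545193;  D = +0.099286-0.536076i
d^3_{-2,-2}: k∈[0..1] ⇒ +0.336322 -0.736486 = -0.400164;  D = +0.248163+0.313921i
d^3_{-1,-2}: k∈[0..1] ⇒ -0.703841 +0.616516 = -0.087326;  D = +0.087217+0.004346i
d^3_{0,-2}: k∈[0..1] ⇒ +0.806780 -0.353341 = +0.453439;  D = -0.315171+0.325997i
d^3_{1,-2}: k∈[0..1] ⇒ -0.616516 +0.135006 = -0.481510;  D = -0.040186-0.479830i
d^3_{2,-2}: k∈[0..1] ⇒ +0.322555 -0.028254 = +0.294301;  D = +0.236904+0.174613i
d^3_{3,-2}: single k=0 term ⇒ -0.104575;  D = -0.102125+0.022505i
Y_3^{m'}(θ=0.9806,φ=6.0392) and Σ D·Y over m':
  (+0.0993-0.5361i)·(+0.1780+0.1599i)  (+0.2482+0.3139i)·(+0.3468+0.1841i)  (+0.0872+0.0043i)·(+0.1429+0.0356i)  (-0.3152+0.3260i)·(-0.3014+0.0000i)  (-0.0402-0.4798i)·(-0.1429+0.0356i)  (+0.2369+0.1746i)·(+0.3468-0.1841i)  (-0.1021+0.0225i)·(-0.1780+0.1599i)
Y_3^-2(R⁻¹ n̂) = +0.390682+0.044226i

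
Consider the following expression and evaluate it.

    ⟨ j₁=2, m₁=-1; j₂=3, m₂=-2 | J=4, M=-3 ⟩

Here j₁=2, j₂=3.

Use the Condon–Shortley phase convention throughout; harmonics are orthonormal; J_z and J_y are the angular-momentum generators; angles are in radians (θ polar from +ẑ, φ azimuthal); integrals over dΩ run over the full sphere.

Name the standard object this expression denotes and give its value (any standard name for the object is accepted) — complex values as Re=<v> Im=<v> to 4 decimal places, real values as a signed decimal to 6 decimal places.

Clebsch–Gordan coefficient, +√(1/20) ≈ +0.223607

This is a Clebsch–Gordan (vector-coupling) coefficient.
triangle: 1!*3!*5!/10! = 720/3628800
(j±m)!: 1!*3!*1!*5!*1!*7! = 3628800
prefactor² = (2J+1)*Δ*N² = 6480
  k=0: +1/(0!*1!*3!*1!*0!*4!) = 1/144
  k=1: −1/(1!*0!*2!*0!*1!*5!) = -1/240
Σ = 1/360  ⇒  CG² = 6480*(1/360)² = 1/20
CG = +√(1/20) = +0.223607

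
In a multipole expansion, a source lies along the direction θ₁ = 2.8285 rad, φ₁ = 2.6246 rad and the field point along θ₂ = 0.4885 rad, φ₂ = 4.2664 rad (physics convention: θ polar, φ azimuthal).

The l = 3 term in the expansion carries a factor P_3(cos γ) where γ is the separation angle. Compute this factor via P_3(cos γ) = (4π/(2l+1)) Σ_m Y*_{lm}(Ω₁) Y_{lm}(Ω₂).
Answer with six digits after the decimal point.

Term-by-term m-sum for l=3 (normalisation 4π/7 = 1.795196):
  [-3]  conj(Y_{3,-3})(Ω₁) = -0.00024 + 0.01219j ; Y_{3,-3}(Ω₂) = 0.04196 - 0.00995j ; Δ = 0.00011 + 0.00051j
  [-2]  conj(Y_{3,-2})(Ω₁) = -0.04717 + 0.07926j ; Y_{3,-2}(Ω₂) = -0.12480 - 0.15470j ; Δ = 0.01815 - 0.00259j
  [-1]  conj(Y_{3,-1})(Ω₁) = -0.30508 + 0.17346j ; Y_{3,-1}(Ω₂) = -0.18965 + 0.39665j ; Δ = -0.01095 - 0.15391j
  [+0]  conj(Y_{3,0})(Ω₁) = -0.54167 + 0.00000j ; Y_{3,0}(Ω₂) = 0.29617 + 0.00000j ; Δ = -0.16043 + 0.00000j
  [+1]  conj(Y_{3,1})(Ω₁) = 0.30508 + 0.17346j ; Y_{3,1}(Ω₂) = 0.18965 + 0.39665j ; Δ = -0.01095 + 0.15391j
  [+2]  conj(Y_{3,2})(Ω₁) = -0.04717 - 0.07926j ; Y_{3,2}(Ω₂) = -0.12480 + 0.15470j ; Δ = 0.01815 + 0.00259j
  [+3]  conj(Y_{3,3})(Ω₁) = 0.00024 + 0.01219j ; Y_{3,3}(Ω₂) = -0.04196 - 0.00995j ; Δ = 0.00011 - 0.00051j
Accumulated sum -0.14580 - 0.00000j; after 4π/(2l+1) scaling, -0.26174 - 0.00000j ⇒ P_3 = -0.261740

-0.261740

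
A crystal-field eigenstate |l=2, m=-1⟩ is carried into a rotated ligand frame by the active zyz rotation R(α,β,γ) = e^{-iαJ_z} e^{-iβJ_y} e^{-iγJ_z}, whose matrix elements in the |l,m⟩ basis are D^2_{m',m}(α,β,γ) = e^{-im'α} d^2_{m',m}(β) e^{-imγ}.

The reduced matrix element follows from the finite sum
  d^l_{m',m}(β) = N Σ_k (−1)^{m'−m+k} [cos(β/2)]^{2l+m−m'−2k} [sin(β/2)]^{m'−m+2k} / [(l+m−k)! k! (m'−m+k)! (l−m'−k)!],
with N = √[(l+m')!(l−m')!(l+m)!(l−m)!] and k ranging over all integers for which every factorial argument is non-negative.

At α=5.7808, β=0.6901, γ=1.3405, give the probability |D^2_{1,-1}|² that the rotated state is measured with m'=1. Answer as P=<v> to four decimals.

P=0.0846

D^2_{1,-1}(5.7808,0.6901,1.3405) = e^{-i·1·5.7808}·d^2_{1,-1}(0.6901)·e^{-i·-1·1.3405}. Compute d first:
With c≡cos(β/2)=0.941059 and s≡sin(β/2)=0.338244, N=[6·1·1·6]^{1/2}=6.000000
k∈{0,1} keeps every argument non-negative
  k=0: (−1)^2·6.0000/(2)·0.9411^2·0.3382^2 = +0.303958
  k=1: (−1)^3·6.0000/(6)·0.9411^0·0.3382^4 = -0.013089
d^2_{1,-1}(0.6901) = +0.303958 -0.013089 = +0.290869
|D^2_{1,-1}|² = |d^2_{1,-1}(β)|² = (+0.290869)² = 0.084605 (the z-rotation phases have unit modulus)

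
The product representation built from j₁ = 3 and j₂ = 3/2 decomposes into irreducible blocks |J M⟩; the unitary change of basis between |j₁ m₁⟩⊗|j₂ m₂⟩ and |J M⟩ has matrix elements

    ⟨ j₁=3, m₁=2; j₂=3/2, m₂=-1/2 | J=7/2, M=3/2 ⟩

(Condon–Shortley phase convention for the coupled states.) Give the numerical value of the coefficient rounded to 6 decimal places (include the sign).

j₁+j₂−J=1  J+j₁−j₂=5  J−j₁+j₂=2  j₁+j₂+J+1=9
(j₁±m₁, j₂±m₂, J±M) = (5,1,1,2,5,2)
P² = 6400/21
sum k=0..1:
  [0] +1/24 = 1/24
  [1] −1/240 = -1/240
S = 3/80
C² = P²·S² = 3/7 ; C = +0.654654

+0.654654  (= +√(3/7))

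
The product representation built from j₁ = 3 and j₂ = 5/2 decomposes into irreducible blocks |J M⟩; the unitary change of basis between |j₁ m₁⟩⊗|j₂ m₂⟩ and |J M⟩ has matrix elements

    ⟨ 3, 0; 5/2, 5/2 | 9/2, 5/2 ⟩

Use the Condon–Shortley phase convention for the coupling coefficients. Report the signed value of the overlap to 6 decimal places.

-0.615457

√[10·1!5!4!/11! · 3!3!5!0!7!2!] = √(345600/11)
  +(−1)^1/∏(1,0,2,4,3,0)! = -1/288  (running -1/288)
⟨..|..⟩ = √(345600/11)·(-1/288) = -0.615457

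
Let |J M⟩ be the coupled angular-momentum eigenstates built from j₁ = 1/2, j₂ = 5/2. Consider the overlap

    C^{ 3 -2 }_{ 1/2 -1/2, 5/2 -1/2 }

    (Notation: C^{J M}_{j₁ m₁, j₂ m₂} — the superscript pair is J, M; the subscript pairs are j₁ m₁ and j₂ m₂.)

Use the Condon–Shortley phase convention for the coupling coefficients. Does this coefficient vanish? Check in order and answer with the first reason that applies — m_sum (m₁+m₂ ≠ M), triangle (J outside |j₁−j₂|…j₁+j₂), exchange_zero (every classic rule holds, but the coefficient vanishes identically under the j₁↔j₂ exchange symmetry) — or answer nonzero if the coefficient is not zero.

m_sum

m-sum: m₁+m₂ = -1/2+(-1/2) = -1, M = -2  ✗ ⇒ coefficient is 0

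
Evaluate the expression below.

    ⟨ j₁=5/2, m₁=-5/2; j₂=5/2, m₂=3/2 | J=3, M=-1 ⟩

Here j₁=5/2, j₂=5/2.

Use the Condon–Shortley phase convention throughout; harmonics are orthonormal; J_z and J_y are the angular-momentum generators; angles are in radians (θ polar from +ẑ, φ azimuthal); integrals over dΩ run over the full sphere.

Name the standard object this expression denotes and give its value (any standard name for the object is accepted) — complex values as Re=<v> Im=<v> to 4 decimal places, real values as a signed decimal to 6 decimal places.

Clebsch–Gordan coefficient, +√(1/3) ≈ +0.577350

This is a Clebsch–Gordan (vector-coupling) coefficient.
√[7·2!3!3!/9! · 0!5!4!1!2!4!] = √(192)
  +(−1)^2/∏(2,0,3,2,0,1)! = 1/24  (running 1/24)
⟨..|..⟩ = √(192)·(1/24) = +0.577350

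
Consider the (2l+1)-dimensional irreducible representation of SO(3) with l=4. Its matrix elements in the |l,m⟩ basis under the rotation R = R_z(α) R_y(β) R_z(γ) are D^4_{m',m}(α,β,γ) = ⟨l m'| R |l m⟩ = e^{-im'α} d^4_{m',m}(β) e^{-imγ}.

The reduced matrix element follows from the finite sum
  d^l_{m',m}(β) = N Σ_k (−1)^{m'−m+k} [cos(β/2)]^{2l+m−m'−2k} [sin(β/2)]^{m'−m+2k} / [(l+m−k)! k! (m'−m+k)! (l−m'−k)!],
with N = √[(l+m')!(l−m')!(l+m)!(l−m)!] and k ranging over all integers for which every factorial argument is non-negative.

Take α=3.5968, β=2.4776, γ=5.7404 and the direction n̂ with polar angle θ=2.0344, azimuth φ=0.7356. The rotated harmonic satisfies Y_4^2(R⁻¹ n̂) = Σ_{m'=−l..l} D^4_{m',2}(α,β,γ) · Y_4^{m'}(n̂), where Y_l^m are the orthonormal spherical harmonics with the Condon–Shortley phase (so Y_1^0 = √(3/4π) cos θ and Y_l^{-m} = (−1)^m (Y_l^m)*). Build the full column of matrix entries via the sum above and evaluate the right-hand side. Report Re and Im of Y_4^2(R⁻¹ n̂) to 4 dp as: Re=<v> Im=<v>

Need the full column D^4_{m',2} for m'=−4..4 at α=3.5968, β=2.4776, γ=5.7404.
cos(β/2)=0.325931, sin(β/2)=0.945394
d^4_{-4,2}: single k=6 term ⇒ +0.401334;  D = -0.390285+0.093523i
d^4_{-3,2}: k∈[5..6] ⇒ +0.293512 -0.823148 = -0.529637;  D = -0.408345+0.337297i
d^4_{-2,2}: k∈[4..6] ⇒ +0.135221 -0.910140 +0.638118 = -0.136801;  D = +0.056430-0.124620i
d^4_{-1,2}: k∈[3..5] ⇒ +0.043952 -0.554685 +0.933363 = +0.422630;  D = -0.012685-0.422439i
d^4_{0,2}: k∈[2..4] ⇒ +0.010165 -0.228057 +0.719529 = +0.501637;  D = +0.233968+0.443733i
d^4_{1,2}: k∈[1..3] ⇒ +0.001567 -0.065928 +0.369790 = +0.305429;  D = -0.246730-0.180031i
d^4_{2,2}: k∈[0..2] ⇒ +0.000127 -0.012858 +0.135221 = +0.122491;  D = +0.120617+0.021345i
d^4_{3,2}: k∈[0..1] ⇒ -0.001382 +0.034886 = +0.033504;  D = -0.032199+0.009261i
d^4_{4,2}: single k=0 term ⇒ +0.005670;  D = +0.004205-0.003803i
Y_4^{m'}(θ=2.0344,φ=0.7356) and Σ D·Y over m':
  (-0.3903+0.0935i)·(-0.2776-0.0560i)  (-0.4083+0.3373i)·(+0.2379+0.3222i)  (+0.0564-0.1246i)·(+0.0106-0.1065i)  (-0.0127-0.4224i)·(+0.2245-0.2032i)  (+0.2340+0.4437i)·(-0.1692+0.0000i)  (-0.2467-0.1800i)·(-0.2245-0.2032i)  (+0.1206+0.0213i)·(+0.0106+0.1065i)  (-0.0322+0.0093i)·(-0.2379+0.3222i)  (+0.0042-0.0038i)·(-0.2776+0.0560i)
Y_4^2(R⁻¹ n̂) = -0.211619-0.137763i

Re=-0.2116 Im=-0.1378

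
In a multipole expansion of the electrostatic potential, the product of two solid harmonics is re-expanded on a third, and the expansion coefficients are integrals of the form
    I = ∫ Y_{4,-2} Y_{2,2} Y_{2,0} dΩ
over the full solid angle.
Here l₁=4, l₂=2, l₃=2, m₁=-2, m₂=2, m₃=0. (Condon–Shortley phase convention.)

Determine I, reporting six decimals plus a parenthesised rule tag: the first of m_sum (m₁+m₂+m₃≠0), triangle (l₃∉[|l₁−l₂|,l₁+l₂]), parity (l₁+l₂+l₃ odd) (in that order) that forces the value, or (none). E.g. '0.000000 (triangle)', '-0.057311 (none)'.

0.156078 (none)

Checks pass: Σm=0; 8 even; l₃=2∈[2,6].
(2·4+1)(2·2+1)(2·2+1) = 225
Δ: 4! 4! 0! / 9! → 1/630
sum: t=2:+1/16 = 1/16
3j²(4 2 2; 0 0 0) = Δ·Π!·Σ² = 2/35  (sign +1)
sum: t=4:+1/96 = 1/96
3j²(4 2 2; -2 2 0) = Δ·Π!·Σ² = 1/42  (sign +1)
combine: 4πI² = 225·2/35·1/42 = 15/49
take √, sign +1: I = 0.15607835
No selection rule forces the value: the integral is nonzero (none).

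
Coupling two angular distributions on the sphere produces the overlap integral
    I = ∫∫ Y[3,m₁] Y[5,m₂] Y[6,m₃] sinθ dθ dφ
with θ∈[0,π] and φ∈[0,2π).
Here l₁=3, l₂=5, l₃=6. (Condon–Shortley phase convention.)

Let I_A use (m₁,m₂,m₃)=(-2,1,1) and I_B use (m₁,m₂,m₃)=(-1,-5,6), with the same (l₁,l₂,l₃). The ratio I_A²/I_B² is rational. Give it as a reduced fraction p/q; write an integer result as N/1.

14/33

l's match ⇒ only the (l;m) 3-j factors differ between A and B.
A: triangle coeff Δ(3,5,6) = 1/675675; Σ_t [1,2]: t=1:−1/17280 t=2:+1/6912 = 1/11520; (3j)²=2/143 [(3 5 6; -2 1 1)], sign=-1
B: triangle coeff Δ(3,5,6) = 1/675675; Σ_t [0,0]: t=0:+1/1935360 = 1/1935360; (3j)²=3/91 [(3 5 6; -1 -5 6)], sign=+1
I_A²/I_B² = (2/143)/(3/91) = 14/33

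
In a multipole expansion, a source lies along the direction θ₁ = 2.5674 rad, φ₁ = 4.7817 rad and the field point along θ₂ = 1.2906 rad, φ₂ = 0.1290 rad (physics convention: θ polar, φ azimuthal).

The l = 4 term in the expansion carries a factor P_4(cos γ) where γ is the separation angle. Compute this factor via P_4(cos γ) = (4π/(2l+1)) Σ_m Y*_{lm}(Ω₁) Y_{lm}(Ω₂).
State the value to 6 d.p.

0.135997

Expand P_4 via completeness: Σ_{m} conj(Y_{4,m}) at Ω₁ times Y_{4,m} at Ω₂ —
  m=-4: (0.037046, 0.010542) × (0.328292, -0.186228) = (0.014125, -0.003438)  (running Σ = (0.014125, -0.003438))
  m=-3: (0.034765, -0.164778) × (0.284485, -0.115942) = (-0.009215, -0.050907)  (running Σ = (0.004911, -0.054346))
  m=-2: (-0.384610, -0.053660) × (-0.138802, 0.036627) = (0.055350, -0.006639)  (running Σ = (0.060260, -0.060985))
  m=-1: (-0.028911, 0.416449) × (-0.307301, 0.039863) = (-0.007717, -0.129128)  (running Σ = (0.052544, -0.190112))
  m=0: (-0.079816, -0.000000) × (0.096307, 0.000000) = (-0.007687, -0.000000)  (running Σ = (0.044857, -0.190112))
  m=1: (0.028911, 0.416449) × (0.307301, 0.039863) = (-0.007717, 0.129128)  (running Σ = (0.037140, -0.060985))
  m=2: (-0.384610, 0.053660) × (-0.138802, -0.036627) = (0.055350, 0.006639)  (running Σ = (0.092490, -0.054346))
  m=3: (-0.034765, -0.164778) × (-0.284485, -0.115942) = (-0.009215, 0.050907)  (running Σ = (0.083276, -0.003438))
  m=4: (0.037046, -0.010542) × (0.328292, 0.186228) = (0.014125, 0.003438)  (running Σ = (0.097401, 0.000000))
Σ over m = (0.097401, 0.000000); ×(4π/9) → (0.135997, 0.000000). Real part: 0.135997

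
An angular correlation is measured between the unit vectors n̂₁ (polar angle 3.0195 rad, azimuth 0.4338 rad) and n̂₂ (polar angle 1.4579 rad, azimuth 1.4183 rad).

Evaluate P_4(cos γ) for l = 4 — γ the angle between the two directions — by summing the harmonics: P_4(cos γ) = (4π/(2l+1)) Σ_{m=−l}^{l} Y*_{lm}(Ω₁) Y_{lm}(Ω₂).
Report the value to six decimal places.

0.367470

Expand P_4 via completeness: Σ_{m} conj(Y_{4,m}) at Ω₁ times Y_{4,m} at Ω₂ —
  term(m=-4) = -0.00003 + 0.00003j   from Y*(Ω₁)=-0.00002 + 0.00010j, Y(Ω₂)=0.35358 + 0.24711j
  term(m=-3) = 0.00030 + 0.00006j   from Y*(Ω₁)=-0.00060 - 0.00216j, Y(Ω₂)=-0.06110 + 0.12411j
  term(m=-2) = 0.00341 + 0.00812j   from Y*(Ω₁)=0.01892 + 0.02232j, Y(Ω₂)=0.28705 + 0.09037j
  term(m=-1) = 0.01901 - 0.02861j   from Y*(Ω₁)=-0.20218 - 0.09365j, Y(Ω₂)=-0.02342 + 0.15238j
  term(m=+0) = 0.21779 + 0.00000j   from Y*(Ω₁)=0.78434 + 0.00000j, Y(Ω₂)=0.27768 + 0.00000j
  term(m=+1) = 0.01901 + 0.02861j   from Y*(Ω₁)=0.20218 - 0.09365j, Y(Ω₂)=0.02342 + 0.15238j
  term(m=+2) = 0.00341 - 0.00812j   from Y*(Ω₁)=0.01892 - 0.02232j, Y(Ω₂)=0.28705 - 0.09037j
  term(m=+3) = 0.00030 - 0.00006j   from Y*(Ω₁)=0.00060 - 0.00216j, Y(Ω₂)=0.06110 + 0.12411j
  term(m=+4) = -0.00003 - 0.00003j   from Y*(Ω₁)=-0.00002 - 0.00010j, Y(Ω₂)=0.35358 - 0.24711j
Total Σ_m = 0.26318 + 0.00000j. Multiply by 1.396263: 0.36747 + 0.00000j. P_4(cos γ) = 0.367470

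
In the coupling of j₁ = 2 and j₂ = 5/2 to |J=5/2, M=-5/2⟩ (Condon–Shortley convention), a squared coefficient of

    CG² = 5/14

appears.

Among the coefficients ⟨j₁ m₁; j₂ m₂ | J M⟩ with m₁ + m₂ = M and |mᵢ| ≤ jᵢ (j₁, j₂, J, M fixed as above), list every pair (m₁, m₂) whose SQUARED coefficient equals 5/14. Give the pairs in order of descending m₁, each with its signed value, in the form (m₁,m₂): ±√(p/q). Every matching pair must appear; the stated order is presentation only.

Admissible pairs with m₁+m₂ = M = -5/2: (-2,-1/2), (-1,-3/2), (0,-5/2)
  (m₁,m₂)=(0,-5/2): CG² = 5/14, CG = +√(5/14)   ← matches the target
  (m₁,m₂)=(-1,-3/2): CG² = 3/7, CG = −√(3/7)
  (m₁,m₂)=(-2,-1/2): CG² = 3/14, CG = +√(3/14)
Pairs with CG² = 5/14: (0,-5/2): +√(5/14)

(0,-5/2): +√(5/14)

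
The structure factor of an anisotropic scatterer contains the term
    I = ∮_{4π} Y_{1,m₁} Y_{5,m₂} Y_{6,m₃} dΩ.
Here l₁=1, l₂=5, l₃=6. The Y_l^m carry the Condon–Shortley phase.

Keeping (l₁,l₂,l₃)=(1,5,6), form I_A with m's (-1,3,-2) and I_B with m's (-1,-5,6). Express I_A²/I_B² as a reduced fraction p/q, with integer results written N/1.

Same 1,5,6: normalisation and zero-m 3j drop out of the ratio.
A: Δ: 0! 2! 10! / 13! → 1/858; sum: t=0:+1/161280 = 1/161280; 3j²(1 5 6; -1 3 -2) = Δ·Π!·Σ² = 1/143  (sign +1)
B: Δ: 0! 2! 10! / 13! → 1/858; sum: t=0:+1/7257600 = 1/7257600; 3j²(1 5 6; -1 -5 6) = Δ·Π!·Σ² = 1/13  (sign +1)
I_A²/I_B² = (1/143)/(1/13) = 1/11

1/11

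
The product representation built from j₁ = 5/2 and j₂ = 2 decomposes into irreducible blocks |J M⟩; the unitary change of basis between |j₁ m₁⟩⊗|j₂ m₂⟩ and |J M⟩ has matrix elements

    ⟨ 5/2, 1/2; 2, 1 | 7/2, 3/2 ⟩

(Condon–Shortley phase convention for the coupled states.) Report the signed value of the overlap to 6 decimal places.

j₁+j₂−J=1  J+j₁−j₂=4  J−j₁+j₂=3  j₁+j₂+J+1=9
(j₁±m₁, j₂±m₂, J±M) = (3,2,3,1,5,2)
P² = 384/7
sum k=0..1:
  [0] +1/24 = 1/24
  [1] −1/12 = -1/12
S = -1/24
C² = P²·S² = 2/21 ; C = -0.308607

-0.308607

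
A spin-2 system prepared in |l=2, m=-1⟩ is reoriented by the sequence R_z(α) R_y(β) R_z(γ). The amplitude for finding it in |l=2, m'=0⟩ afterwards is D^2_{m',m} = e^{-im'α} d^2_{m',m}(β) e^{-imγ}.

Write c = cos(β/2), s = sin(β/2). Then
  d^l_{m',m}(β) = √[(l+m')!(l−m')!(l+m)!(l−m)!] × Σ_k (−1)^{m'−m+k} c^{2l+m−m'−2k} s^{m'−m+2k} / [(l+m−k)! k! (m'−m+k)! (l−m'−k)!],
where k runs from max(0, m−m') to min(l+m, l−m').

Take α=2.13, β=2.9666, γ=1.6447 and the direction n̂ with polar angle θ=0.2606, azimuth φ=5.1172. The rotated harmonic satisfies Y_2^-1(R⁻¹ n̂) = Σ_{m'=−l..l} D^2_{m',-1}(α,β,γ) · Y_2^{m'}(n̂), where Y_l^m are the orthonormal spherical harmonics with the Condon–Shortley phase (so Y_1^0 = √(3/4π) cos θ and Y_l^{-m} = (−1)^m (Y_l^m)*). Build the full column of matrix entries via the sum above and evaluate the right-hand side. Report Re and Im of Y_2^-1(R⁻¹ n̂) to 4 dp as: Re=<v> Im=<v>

Re=-0.0257 Im=-0.0655

Need the full column D^2_{m',-1} for m'=−2..2 at α=2.1300, β=2.9666, γ=1.6447.
cos(β/2)=0.087385, sin(β/2)=0.996175
d^2_{-2,-1}: single k=1 term ⇒ +0.001329;  D = +0.001235-0.000491i
d^2_{-1,-1}: k∈[0..1] ⇒ +0.000058 -0.022733 = -0.022675;  D = +0.018280+0.013416i
d^2_{0,-1}: k∈[0..1] ⇒ -0.001628 +0.211601 = +0.209973;  D = -0.015504+0.209400i
d^2_{1,-1}: k∈[0..1] ⇒ +0.022733 -0.984786 = -0.962053;  D = -0.850969+0.448772i
d^2_{2,-1}: single k=0 term ⇒ -0.172771;  D = +0.149391+0.086788i
Y_2^{m'}(θ=0.2606,φ=5.1172) and Σ D·Y over m':
  (+0.0012-0.0005i)·(-0.0177+0.0186i)  (+0.0183+0.0134i)·(+0.0757+0.1768i)  (-0.0155+0.2094i)·(+0.5680+0.0000i)  (-0.8510+0.4488i)·(-0.0757+0.1768i)  (+0.1494+0.0868i)·(-0.0177-0.0186i)
Y_2^-1(R⁻¹ n̂) = -0.025714-0.065534i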